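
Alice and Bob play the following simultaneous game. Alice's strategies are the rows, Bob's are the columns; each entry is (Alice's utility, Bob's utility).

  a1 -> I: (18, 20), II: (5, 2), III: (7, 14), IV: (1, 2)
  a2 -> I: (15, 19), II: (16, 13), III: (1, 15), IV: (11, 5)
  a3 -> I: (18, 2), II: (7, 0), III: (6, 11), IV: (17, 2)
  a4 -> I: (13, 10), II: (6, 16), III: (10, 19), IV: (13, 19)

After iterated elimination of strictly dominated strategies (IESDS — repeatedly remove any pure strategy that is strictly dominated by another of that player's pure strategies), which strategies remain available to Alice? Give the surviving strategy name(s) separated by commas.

a1, a3, a4

Bob's strategy II is strictly dominated by III (a1: 14>2, a2: 15>13, a3: 11>0, a4: 19>16) and is removed.
Alice's strategy a2 is strictly dominated by a3 (I: 18>15, III: 6>1, IV: 17>11) and is removed.
Among the remaining strategies, none is strictly dominated by another pure strategy of the same player, so the elimination stops.
Surviving strategies — Alice: {a1, a3, a4}; Bob: {I, III, IV}.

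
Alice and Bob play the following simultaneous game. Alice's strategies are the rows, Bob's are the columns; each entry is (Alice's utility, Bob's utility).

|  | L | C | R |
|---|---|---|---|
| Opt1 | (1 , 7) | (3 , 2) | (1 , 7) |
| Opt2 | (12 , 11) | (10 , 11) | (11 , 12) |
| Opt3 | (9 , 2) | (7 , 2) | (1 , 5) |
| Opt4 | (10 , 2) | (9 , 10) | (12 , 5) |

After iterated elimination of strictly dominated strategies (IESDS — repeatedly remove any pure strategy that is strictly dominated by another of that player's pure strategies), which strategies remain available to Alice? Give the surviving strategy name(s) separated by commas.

Alice's strategy Opt1 is strictly dominated by Opt2 (L: 12>1, C: 10>3, R: 11>1) and is removed.
For Alice, Opt2 strictly dominates Opt3 on the remaining columns (L: 12>9, C: 10>7, R: 11>1); eliminate Opt3.
Column L is eliminated: R beats it against every remaining row (Opt2: 12>11, Opt4: 5>2).
Among the remaining strategies, none is strictly dominated by another pure strategy of the same player, so the elimination stops.
Surviving strategies — Alice: {Opt2, Opt4}; Bob: {C, R}.

Opt2, Opt4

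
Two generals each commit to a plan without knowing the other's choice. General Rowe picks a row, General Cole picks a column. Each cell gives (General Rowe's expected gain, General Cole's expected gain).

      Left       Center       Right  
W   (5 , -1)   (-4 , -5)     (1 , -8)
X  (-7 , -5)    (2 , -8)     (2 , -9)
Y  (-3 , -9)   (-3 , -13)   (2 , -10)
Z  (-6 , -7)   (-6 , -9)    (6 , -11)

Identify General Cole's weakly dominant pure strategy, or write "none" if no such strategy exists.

Left

Left vs Center: W: -1>-5, X: -5>-8, Y: -9>-13, Z: -7>-9.
Left vs Right: W: -1>-8, X: -5>-9, Y: -9>-10, Z: -7>-11.
Left is at least as good as every other strategy against every opponent action, so it is weakly dominant.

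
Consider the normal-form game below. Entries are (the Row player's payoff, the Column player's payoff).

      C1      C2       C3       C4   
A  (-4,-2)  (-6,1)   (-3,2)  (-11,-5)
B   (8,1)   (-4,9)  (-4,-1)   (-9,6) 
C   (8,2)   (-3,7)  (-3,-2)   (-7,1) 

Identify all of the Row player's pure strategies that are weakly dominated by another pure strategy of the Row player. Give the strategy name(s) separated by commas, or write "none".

A, B

A: dominated, since C does at least as well everywhere (C1: 8>-4, C2: -3>-6, C3: -3=-3, C4: -7>-11).
B is weakly dominated by C (C1: 8=8, C2: -3>-4, C3: -3>-4, C4: -7>-9).
C is not dominated — it holds its own against A at C1 (8>-4); B at C2 (-3>-4).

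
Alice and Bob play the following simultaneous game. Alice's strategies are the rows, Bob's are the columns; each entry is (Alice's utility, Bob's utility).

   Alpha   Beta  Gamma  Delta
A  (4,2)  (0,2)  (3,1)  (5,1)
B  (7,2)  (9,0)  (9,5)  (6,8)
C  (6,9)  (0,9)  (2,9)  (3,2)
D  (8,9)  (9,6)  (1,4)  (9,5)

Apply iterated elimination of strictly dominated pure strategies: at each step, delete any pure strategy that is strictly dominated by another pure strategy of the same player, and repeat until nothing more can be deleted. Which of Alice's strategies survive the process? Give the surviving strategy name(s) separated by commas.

Alice's strategy A is strictly dominated by B (Alpha: 7>4, Beta: 9>0, Gamma: 9>3, Delta: 6>5) and is removed.
For Alice, B strictly dominates C on the remaining columns (Alpha: 7>6, Beta: 9>0, Gamma: 9>2, Delta: 6>3); eliminate C.
For Bob, Alpha strictly dominates Beta on the remaining rows (B: 2>0, D: 9>6); eliminate Beta.
For Bob, Delta strictly dominates Gamma on the remaining rows (B: 8>5, D: 5>4); eliminate Gamma.
Alice's strategy B is strictly dominated by D (Alpha: 8>7, Delta: 9>6) and is removed.
For Bob, Alpha strictly dominates Delta on the remaining rows (D: 9>5); eliminate Delta.
Among the remaining strategies, none is strictly dominated by another pure strategy of the same player, so the elimination stops.
Surviving strategies — Alice: {D}; Bob: {Alpha}.

D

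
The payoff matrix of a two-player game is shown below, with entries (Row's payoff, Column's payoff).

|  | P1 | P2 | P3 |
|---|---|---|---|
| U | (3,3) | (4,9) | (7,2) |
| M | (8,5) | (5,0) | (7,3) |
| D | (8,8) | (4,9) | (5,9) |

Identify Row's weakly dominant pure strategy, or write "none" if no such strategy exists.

M

M vs U: P1: 8>3, P2: 5>4, P3: 7=7.
M vs D: P1: 8=8, P2: 5>4, P3: 7>5.
M is at least as good as every other strategy against every opponent action, so it is weakly dominant.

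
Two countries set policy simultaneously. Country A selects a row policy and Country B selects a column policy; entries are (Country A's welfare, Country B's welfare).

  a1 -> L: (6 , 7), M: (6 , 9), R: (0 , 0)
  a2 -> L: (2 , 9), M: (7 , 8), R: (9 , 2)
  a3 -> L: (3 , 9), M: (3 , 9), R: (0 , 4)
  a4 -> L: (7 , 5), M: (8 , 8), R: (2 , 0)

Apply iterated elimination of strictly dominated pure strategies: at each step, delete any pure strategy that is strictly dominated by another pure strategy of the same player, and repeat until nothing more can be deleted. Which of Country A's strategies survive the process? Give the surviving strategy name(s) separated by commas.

a4

For Country A, a4 strictly dominates a1 on the remaining columns (L: 7>6, M: 8>6, R: 2>0); eliminate a1.
Row a3 is eliminated: a4 beats it against every remaining column (L: 7>3, M: 8>3, R: 2>0).
Column R is eliminated: L beats it against every remaining row (a2: 9>2, a4: 5>0).
For Country A, a4 strictly dominates a2 on the remaining columns (L: 7>2, M: 8>7); eliminate a2.
For Country B, M strictly dominates L on the remaining rows (a4: 8>5); eliminate L.
Among the remaining strategies, none is strictly dominated by another pure strategy of the same player, so the elimination stops.
Surviving strategies — Country A: {a4}; Country B: {M}.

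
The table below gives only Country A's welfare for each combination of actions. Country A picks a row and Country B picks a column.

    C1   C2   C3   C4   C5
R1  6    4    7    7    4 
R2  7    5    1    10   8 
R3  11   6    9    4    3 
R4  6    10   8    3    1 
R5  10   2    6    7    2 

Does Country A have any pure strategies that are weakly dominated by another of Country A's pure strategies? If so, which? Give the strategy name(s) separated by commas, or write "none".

R1: no other strategy beats it everywhere (R2 at C3 (7>1); R3 at C4 (7>4); R4 at C4 (7>3); R5 at C2 (4>2)).
R2 is not dominated — it holds its own against R1 at C1 (7>6); R3 at C4 (10>4); R4 at C1 (7>6); R5 at C2 (5>2).
Nothing dominates R3: R1 at C1 (11>6); R2 at C1 (11>7); R4 at C1 (11>6); R5 at C1 (11>10).
Nothing dominates R4: R1 at C2 (10>4); R2 at C2 (10>5); R3 at C2 (10>6); R5 at C2 (10>2).
R5: no other strategy beats it everywhere (R1 at C1 (10>6); R2 at C1 (10>7); R3 at C4 (7>4); R4 at C1 (10>6)).

none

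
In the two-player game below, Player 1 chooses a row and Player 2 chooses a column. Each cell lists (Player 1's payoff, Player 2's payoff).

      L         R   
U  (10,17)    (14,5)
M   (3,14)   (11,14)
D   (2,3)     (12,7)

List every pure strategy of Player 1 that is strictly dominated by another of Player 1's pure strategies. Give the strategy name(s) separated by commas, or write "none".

U is not dominated — it holds its own against M at L (10>3); D at L (10>2).
U strictly dominates M — L: 10>3, R: 14>11.
U strictly dominates D — L: 10>2, R: 14>12.

M, D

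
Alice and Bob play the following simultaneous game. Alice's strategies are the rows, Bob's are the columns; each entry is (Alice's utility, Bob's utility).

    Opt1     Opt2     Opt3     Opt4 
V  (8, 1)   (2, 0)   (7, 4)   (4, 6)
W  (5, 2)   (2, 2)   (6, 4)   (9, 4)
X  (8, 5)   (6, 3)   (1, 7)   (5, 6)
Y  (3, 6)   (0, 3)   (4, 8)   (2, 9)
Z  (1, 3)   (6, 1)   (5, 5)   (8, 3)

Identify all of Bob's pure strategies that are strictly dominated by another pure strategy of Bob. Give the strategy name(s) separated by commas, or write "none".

Opt1, Opt2

Opt1: dominated, since Opt3 does at least as well everywhere (V: 4>1, W: 4>2, X: 7>5, Y: 8>6, Z: 5>3).
Opt3 strictly dominates Opt2 — V: 4>0, W: 4>2, X: 7>3, Y: 8>3, Z: 5>1.
Opt3 is not dominated — it holds its own against Opt1 at V (4>1); Opt2 at V (4>0); Opt4 at W (4=4).
Nothing dominates Opt4: Opt1 at V (6>1); Opt2 at V (6>0); Opt3 at V (6>4).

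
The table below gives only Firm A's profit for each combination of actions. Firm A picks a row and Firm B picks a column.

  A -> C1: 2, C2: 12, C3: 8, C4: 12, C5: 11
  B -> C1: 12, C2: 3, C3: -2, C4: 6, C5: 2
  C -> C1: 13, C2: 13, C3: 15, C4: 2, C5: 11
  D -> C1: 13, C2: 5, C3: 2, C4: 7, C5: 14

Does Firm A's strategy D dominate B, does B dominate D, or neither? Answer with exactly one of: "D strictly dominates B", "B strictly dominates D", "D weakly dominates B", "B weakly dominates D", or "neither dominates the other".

D strictly dominates B

D's payoffs vs B's, by Firm B's action — C1: 13>12, C2: 5>3, C3: 2>-2, C4: 7>6, C5: 14>2.
D gives a strictly higher payoff against each choice by Firm B, so D strictly dominates B.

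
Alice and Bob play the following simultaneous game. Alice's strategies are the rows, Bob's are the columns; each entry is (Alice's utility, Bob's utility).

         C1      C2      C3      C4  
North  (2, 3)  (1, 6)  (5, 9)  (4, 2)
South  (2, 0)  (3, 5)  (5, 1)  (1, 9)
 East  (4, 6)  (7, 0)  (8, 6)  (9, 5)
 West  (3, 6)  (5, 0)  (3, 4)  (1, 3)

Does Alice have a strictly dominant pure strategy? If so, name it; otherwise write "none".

East vs North: C1: 4>2, C2: 7>1, C3: 8>5, C4: 9>4.
East vs South: C1: 4>2, C2: 7>3, C3: 8>5, C4: 9>1.
East vs West: C1: 4>3, C2: 7>5, C3: 8>3, C4: 9>1.
East strictly beats every other strategy against every opponent action, so it is strictly dominant.

East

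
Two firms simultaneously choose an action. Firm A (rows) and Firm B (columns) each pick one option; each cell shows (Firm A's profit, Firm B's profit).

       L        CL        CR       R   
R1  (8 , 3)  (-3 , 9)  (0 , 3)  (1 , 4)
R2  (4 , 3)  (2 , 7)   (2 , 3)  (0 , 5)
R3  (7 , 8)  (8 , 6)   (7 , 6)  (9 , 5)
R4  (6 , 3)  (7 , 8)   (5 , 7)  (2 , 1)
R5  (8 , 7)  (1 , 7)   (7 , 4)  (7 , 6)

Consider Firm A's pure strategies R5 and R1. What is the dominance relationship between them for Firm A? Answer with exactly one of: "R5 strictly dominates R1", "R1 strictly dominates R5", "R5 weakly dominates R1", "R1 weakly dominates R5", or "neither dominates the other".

R5 weakly dominates R1

R5's payoffs vs R1's, by Firm B's action — L: 8=8, CL: 1>-3, CR: 7>0, R: 7>1.
R5 is at least as good everywhere and strictly better somewhere (tied only at L), so R5 weakly but not strictly dominates R1.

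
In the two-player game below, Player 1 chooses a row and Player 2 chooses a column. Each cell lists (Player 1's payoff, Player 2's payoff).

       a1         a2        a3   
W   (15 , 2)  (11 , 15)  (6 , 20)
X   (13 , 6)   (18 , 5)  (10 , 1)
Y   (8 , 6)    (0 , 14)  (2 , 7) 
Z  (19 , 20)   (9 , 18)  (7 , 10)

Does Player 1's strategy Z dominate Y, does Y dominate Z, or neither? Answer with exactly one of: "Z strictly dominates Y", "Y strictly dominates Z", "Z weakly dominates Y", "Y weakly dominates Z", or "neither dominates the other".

Z strictly dominates Y

Z's payoffs vs Y's, by Player 2's action — a1: 19>8, a2: 9>0, a3: 7>2.
Every comparison favours Z, so Z strictly dominates Y.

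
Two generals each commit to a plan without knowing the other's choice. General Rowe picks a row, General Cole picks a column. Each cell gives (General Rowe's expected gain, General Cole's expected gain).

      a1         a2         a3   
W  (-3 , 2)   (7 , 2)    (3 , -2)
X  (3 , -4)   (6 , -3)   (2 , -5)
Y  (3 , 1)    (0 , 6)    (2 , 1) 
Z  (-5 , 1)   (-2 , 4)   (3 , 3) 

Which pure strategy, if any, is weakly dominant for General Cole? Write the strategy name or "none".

a2 vs a1: W: 2=2, X: -3>-4, Y: 6>1, Z: 4>1.
a2 vs a3: W: 2>-2, X: -3>-5, Y: 6>1, Z: 4>3.
a2 is at least as good as every other strategy against every opponent action, so it is weakly dominant.

a2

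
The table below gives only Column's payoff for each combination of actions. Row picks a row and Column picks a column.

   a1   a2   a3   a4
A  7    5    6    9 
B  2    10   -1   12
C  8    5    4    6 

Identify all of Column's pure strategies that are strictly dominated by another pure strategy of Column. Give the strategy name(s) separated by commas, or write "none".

a2, a3

Nothing dominates a1: a2 at A (7>5); a3 at A (7>6); a4 at C (8>6).
a4 strictly dominates a2 — A: 9>5, B: 12>10, C: 6>5.
a3: dominated, since a1 does at least as well everywhere (A: 7>6, B: 2>-1, C: 8>4).
Nothing dominates a4: a1 at A (9>7); a2 at A (9>5); a3 at A (9>6).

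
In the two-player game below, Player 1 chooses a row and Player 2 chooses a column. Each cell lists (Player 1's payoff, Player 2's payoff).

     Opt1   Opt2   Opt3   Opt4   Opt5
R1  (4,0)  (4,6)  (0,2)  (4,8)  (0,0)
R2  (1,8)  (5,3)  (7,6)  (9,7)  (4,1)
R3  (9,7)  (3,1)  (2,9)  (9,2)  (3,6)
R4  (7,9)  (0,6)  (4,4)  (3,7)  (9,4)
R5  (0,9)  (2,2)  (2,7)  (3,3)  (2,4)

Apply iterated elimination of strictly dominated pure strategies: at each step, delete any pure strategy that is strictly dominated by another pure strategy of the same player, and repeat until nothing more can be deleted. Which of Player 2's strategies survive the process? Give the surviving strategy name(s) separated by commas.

Row R5 is eliminated: R2 beats it against every remaining column (Opt1: 1>0, Opt2: 5>2, Opt3: 7>2, Opt4: 9>3, Opt5: 4>2).
Column Opt2 is eliminated: Opt4 beats it against every remaining row (R1: 8>6, R2: 7>3, R3: 2>1, R4: 7>6).
Row R1 is eliminated: R3 beats it against every remaining column (Opt1: 9>4, Opt3: 2>0, Opt4: 9>4, Opt5: 3>0).
Column Opt4 is eliminated: Opt1 beats it against every remaining row (R2: 8>7, R3: 7>2, R4: 9>7).
Player 2's strategy Opt5 is strictly dominated by Opt1 (R2: 8>1, R3: 7>6, R4: 9>4) and is removed.
Among the remaining strategies, none is strictly dominated by another pure strategy of the same player, so the elimination stops.
Surviving strategies — Player 1: {R2, R3, R4}; Player 2: {Opt1, Opt3}.

Opt1, Opt3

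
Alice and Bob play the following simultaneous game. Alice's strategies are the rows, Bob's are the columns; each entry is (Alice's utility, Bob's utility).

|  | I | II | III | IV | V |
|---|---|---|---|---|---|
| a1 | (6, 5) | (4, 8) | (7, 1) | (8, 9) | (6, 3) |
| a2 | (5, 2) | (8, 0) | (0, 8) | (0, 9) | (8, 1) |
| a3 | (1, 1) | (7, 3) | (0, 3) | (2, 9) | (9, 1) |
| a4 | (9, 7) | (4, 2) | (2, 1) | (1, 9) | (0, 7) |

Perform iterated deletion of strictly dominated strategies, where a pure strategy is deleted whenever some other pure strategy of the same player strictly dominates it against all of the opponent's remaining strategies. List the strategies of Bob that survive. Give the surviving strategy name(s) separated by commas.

Column I is eliminated: IV beats it against every remaining row (a1: 9>5, a2: 9>2, a3: 9>1, a4: 9>7).
Column II is eliminated: IV beats it against every remaining row (a1: 9>8, a2: 9>0, a3: 9>3, a4: 9>2).
Alice's strategy a4 is strictly dominated by a1 (III: 7>2, IV: 8>1, V: 6>0) and is removed.
For Bob, IV strictly dominates III on the remaining rows (a1: 9>1, a2: 9>8, a3: 9>3); eliminate III.
Alice's strategy a2 is strictly dominated by a3 (IV: 2>0, V: 9>8) and is removed.
Bob's strategy V is strictly dominated by IV (a1: 9>3, a3: 9>1) and is removed.
For Alice, a1 strictly dominates a3 on the remaining columns (IV: 8>2); eliminate a3.
Among the remaining strategies, none is strictly dominated by another pure strategy of the same player, so the elimination stops.
Surviving strategies — Alice: {a1}; Bob: {IV}.

IV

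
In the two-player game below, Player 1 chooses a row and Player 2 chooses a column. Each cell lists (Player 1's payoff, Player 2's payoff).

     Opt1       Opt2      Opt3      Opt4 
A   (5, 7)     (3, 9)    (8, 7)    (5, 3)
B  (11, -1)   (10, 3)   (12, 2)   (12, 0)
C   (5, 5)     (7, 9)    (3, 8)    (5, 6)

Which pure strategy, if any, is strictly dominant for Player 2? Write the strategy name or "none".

Opt2

Opt2 vs Opt1: A: 9>7, B: 3>-1, C: 9>5.
Opt2 vs Opt3: A: 9>7, B: 3>2, C: 9>8.
Opt2 vs Opt4: A: 9>3, B: 3>0, C: 9>6.
Opt2 strictly beats every other strategy against every opponent action, so it is strictly dominant.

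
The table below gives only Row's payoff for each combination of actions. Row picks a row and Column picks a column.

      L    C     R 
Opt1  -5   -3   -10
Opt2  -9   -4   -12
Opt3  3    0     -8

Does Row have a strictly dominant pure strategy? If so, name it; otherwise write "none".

Opt3

Opt3 vs Opt1: L: 3>-5, C: 0>-3, R: -8>-10.
Opt3 vs Opt2: L: 3>-9, C: 0>-4, R: -8>-12.
Opt3 strictly beats every other strategy against every opponent action, so it is strictly dominant.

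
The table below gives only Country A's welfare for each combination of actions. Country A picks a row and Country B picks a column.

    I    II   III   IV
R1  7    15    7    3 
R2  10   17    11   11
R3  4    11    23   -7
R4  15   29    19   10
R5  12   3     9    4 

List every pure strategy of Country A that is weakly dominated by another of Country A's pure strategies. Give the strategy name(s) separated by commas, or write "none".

R1, R5

R1: dominated, since R2 does at least as well everywhere (I: 10>7, II: 17>15, III: 11>7, IV: 11>3).
Nothing dominates R2: R1 at I (10>7); R3 at I (10>4); R4 at IV (11>10); R5 at II (17>3).
R3: no other strategy beats it everywhere (R1 at III (23>7); R2 at III (23>11); R4 at III (23>19); R5 at II (11>3)).
R4: no other strategy beats it everywhere (R1 at I (15>7); R2 at I (15>10); R3 at I (15>4); R5 at I (15>12)).
R5 is weakly dominated by R4 (I: 15>12, II: 29>3, III: 19>9, IV: 10>4).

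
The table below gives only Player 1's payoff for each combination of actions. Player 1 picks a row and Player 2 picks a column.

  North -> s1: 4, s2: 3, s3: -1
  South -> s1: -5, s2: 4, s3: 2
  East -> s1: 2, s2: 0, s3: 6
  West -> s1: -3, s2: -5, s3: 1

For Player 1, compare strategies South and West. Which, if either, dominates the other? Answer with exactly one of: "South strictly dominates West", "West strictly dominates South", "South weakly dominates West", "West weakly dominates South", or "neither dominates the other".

Compare South to West across each choice by Player 2: s1: -5<-3, s2: 4>-5, s3: 2>1.
South does better at s2, s3 but worse at s1; neither strategy dominates the other.

neither dominates the other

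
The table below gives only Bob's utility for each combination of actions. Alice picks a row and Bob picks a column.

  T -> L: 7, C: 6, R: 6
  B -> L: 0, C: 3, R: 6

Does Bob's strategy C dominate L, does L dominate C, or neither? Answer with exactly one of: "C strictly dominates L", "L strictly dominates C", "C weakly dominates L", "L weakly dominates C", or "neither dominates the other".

Compare C to L across each opponent action: T: 6<7, B: 3>0.
C does better at B but worse at T; neither strategy dominates the other.

neither dominates the other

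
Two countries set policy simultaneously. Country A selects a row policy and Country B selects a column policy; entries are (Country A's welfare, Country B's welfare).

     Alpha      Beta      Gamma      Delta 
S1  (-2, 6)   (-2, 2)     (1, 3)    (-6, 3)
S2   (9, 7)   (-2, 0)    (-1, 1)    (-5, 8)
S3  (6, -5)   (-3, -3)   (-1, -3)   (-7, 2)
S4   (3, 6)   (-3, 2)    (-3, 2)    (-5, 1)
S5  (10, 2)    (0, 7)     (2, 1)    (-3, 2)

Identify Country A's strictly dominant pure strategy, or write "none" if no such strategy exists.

S5 vs S1: Alpha: 10>-2, Beta: 0>-2, Gamma: 2>1, Delta: -3>-6.
S5 vs S2: Alpha: 10>9, Beta: 0>-2, Gamma: 2>-1, Delta: -3>-5.
S5 vs S3: Alpha: 10>6, Beta: 0>-3, Gamma: 2>-1, Delta: -3>-7.
S5 vs S4: Alpha: 10>3, Beta: 0>-3, Gamma: 2>-3, Delta: -3>-5.
S5 strictly beats every other strategy against every opponent action, so it is strictly dominant.

S5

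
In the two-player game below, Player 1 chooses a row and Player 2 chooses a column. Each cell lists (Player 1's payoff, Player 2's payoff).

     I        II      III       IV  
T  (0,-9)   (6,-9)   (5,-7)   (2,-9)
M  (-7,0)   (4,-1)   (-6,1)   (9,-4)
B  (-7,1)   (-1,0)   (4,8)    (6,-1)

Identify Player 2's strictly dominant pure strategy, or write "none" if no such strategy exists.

III

III vs I: T: -7>-9, M: 1>0, B: 8>1.
III vs II: T: -7>-9, M: 1>-1, B: 8>0.
III vs IV: T: -7>-9, M: 1>-4, B: 8>-1.
III strictly beats every other strategy against every opponent action, so it is strictly dominant.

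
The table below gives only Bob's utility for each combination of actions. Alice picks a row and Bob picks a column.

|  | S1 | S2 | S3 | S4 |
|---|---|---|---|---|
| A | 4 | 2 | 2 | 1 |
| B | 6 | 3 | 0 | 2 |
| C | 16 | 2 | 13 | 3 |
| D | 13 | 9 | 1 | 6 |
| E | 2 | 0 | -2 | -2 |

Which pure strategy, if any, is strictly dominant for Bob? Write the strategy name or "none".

S1 vs S2: A: 4>2, B: 6>3, C: 16>2, D: 13>9, E: 2>0.
S1 vs S3: A: 4>2, B: 6>0, C: 16>13, D: 13>1, E: 2>-2.
S1 vs S4: A: 4>1, B: 6>2, C: 16>3, D: 13>6, E: 2>-2.
S1 strictly beats every other strategy against every opponent action, so it is strictly dominant.

S1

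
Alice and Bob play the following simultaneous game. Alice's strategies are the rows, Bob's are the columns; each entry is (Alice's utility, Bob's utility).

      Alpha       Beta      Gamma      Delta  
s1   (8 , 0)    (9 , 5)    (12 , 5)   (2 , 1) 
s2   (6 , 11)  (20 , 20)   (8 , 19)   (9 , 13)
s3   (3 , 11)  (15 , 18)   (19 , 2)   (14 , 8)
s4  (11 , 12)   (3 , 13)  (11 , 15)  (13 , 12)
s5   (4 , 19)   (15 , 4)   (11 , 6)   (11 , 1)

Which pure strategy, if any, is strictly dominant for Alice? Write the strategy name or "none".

none

s1 fails to dominate s2 at Beta (9<20).
s2 fails to dominate s1 at Alpha (6<8).
s3 fails to dominate s1 at Alpha (3<8).
s4 fails to dominate s1 at Beta (3<9).
s5 fails to dominate s1 at Alpha (4<8).
No single strategy dominates all the others.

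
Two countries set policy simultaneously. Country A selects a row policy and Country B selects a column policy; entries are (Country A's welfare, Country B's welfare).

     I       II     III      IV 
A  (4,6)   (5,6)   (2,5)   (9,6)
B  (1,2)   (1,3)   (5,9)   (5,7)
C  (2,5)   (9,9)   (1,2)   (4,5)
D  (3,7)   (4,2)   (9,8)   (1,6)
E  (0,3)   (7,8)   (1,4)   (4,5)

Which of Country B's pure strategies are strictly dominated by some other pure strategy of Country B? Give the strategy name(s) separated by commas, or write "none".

none

Nothing dominates I: II at A (6=6); III at A (6>5); IV at A (6=6).
Nothing dominates II: I at A (6=6); III at A (6>5); IV at A (6=6).
III: no other strategy beats it everywhere (I at B (9>2); II at B (9>3); IV at B (9>7)).
IV: no other strategy beats it everywhere (I at A (6=6); II at A (6=6); III at A (6>5)).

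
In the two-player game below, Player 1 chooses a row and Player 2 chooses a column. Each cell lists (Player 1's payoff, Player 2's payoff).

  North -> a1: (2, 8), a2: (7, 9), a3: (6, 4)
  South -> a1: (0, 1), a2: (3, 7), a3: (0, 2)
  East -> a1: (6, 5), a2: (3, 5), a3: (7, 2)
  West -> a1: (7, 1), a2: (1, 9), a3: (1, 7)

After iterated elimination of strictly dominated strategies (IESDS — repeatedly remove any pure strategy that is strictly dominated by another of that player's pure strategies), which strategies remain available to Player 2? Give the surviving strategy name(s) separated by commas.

For Player 1, North strictly dominates South on the remaining columns (a1: 2>0, a2: 7>3, a3: 6>0); eliminate South.
Column a3 is eliminated: a2 beats it against every remaining row (North: 9>4, East: 5>2, West: 9>7).
Among the remaining strategies, none is strictly dominated by another pure strategy of the same player, so the elimination stops.
Surviving strategies — Player 1: {North, East, West}; Player 2: {a1, a2}.

a1, a2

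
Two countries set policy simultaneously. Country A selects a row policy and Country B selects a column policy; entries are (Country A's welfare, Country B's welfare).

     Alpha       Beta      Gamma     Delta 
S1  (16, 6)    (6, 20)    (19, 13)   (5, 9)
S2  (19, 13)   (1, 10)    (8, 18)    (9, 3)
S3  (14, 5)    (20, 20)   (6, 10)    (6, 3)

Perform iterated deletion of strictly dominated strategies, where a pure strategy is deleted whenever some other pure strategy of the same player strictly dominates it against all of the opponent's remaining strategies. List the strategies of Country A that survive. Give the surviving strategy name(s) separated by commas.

Column Alpha is eliminated: Gamma beats it against every remaining row (S1: 13>6, S2: 18>13, S3: 10>5).
Country B's strategy Delta is strictly dominated by Beta (S1: 20>9, S2: 10>3, S3: 20>3) and is removed.
For Country A, S1 strictly dominates S2 on the remaining columns (Beta: 6>1, Gamma: 19>8); eliminate S2.
Country B's strategy Gamma is strictly dominated by Beta (S1: 20>13, S3: 20>10) and is removed.
For Country A, S3 strictly dominates S1 on the remaining columns (Beta: 20>6); eliminate S1.
Among the remaining strategies, none is strictly dominated by another pure strategy of the same player, so the elimination stops.
Surviving strategies — Country A: {S3}; Country B: {Beta}.

S3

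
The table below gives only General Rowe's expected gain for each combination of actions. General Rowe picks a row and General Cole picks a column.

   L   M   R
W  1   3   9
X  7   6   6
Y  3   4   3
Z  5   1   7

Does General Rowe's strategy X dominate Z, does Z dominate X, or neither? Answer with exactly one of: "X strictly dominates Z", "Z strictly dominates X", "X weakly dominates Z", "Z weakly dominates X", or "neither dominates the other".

neither dominates the other

Compare X to Z across each opponent action: L: 7>5, M: 6>1, R: 6<7.
X does better at L, M but worse at R; neither strategy dominates the other.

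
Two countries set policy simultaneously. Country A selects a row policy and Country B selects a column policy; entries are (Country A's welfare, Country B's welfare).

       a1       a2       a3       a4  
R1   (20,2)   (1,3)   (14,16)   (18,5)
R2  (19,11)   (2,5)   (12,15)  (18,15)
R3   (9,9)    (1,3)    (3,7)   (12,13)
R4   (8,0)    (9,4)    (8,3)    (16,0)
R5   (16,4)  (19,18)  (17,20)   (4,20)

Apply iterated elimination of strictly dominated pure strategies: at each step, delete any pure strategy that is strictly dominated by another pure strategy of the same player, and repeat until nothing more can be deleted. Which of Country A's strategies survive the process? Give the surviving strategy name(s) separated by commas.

R1, R2, R4, R5

For Country A, R2 strictly dominates R3 on the remaining columns (a1: 19>9, a2: 2>1, a3: 12>3, a4: 18>12); eliminate R3.
Country B's strategy a1 is strictly dominated by a3 (R1: 16>2, R2: 15>11, R4: 3>0, R5: 20>4) and is removed.
Among the remaining strategies, none is strictly dominated by another pure strategy of the same player, so the elimination stops.
Surviving strategies — Country A: {R1, R2, R4, R5}; Country B: {a2, a3, a4}.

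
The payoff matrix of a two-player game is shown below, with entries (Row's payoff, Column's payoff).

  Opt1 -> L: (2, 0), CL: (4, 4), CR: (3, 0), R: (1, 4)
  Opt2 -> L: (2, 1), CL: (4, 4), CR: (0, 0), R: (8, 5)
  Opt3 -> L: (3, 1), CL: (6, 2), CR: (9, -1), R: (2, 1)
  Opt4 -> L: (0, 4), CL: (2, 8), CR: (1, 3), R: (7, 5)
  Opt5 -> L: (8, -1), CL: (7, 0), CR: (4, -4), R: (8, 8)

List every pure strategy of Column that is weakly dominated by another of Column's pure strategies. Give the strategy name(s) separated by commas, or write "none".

L: dominated, since CL does at least as well everywhere (Opt1: 4>0, Opt2: 4>1, Opt3: 2>1, Opt4: 8>4, Opt5: 0>-1).
CL: no other strategy beats it everywhere (L at Opt1 (4>0); CR at Opt1 (4>0); R at Opt3 (2>1)).
L weakly dominates CR — Opt1: 0=0, Opt2: 1>0, Opt3: 1>-1, Opt4: 4>3, Opt5: -1>-4.
R: no other strategy beats it everywhere (L at Opt1 (4>0); CL at Opt2 (5>4); CR at Opt1 (4>0)).

L, CR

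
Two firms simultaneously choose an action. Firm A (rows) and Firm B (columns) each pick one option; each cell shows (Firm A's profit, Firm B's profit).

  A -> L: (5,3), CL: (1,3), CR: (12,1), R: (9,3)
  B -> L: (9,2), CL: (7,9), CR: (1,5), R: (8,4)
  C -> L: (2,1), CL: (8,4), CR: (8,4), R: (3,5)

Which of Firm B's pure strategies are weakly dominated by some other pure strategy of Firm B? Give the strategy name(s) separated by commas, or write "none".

L is weakly dominated by CL (A: 3=3, B: 9>2, C: 4>1).
CL is not dominated — it holds its own against L at B (9>2); CR at A (3>1); R at B (9>4).
CR: dominated, since CL does at least as well everywhere (A: 3>1, B: 9>5, C: 4=4).
R: no other strategy beats it everywhere (L at B (4>2); CL at C (5>4); CR at A (3>1)).

L, CR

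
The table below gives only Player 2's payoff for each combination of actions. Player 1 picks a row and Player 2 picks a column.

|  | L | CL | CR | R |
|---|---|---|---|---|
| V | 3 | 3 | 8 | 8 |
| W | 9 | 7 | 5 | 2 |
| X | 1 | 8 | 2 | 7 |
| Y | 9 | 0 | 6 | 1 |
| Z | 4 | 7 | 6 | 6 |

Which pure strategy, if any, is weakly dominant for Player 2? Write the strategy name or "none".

L fails to dominate CL at X (1<8).
CL fails to dominate L at W (7<9).
CR fails to dominate L at W (5<9).
R fails to dominate L at W (2<9).
No single strategy dominates all the others.

none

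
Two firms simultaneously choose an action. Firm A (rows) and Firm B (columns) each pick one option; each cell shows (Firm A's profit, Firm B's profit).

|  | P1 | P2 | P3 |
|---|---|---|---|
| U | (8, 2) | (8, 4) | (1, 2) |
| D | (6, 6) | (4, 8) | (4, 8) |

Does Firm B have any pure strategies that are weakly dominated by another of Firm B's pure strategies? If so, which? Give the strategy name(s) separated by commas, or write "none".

P1 is weakly dominated by P2 (U: 4>2, D: 8>6).
P2 is not dominated — it holds its own against P1 at U (4>2); P3 at U (4>2).
P2 weakly dominates P3 — U: 4>2, D: 8=8.

P1, P3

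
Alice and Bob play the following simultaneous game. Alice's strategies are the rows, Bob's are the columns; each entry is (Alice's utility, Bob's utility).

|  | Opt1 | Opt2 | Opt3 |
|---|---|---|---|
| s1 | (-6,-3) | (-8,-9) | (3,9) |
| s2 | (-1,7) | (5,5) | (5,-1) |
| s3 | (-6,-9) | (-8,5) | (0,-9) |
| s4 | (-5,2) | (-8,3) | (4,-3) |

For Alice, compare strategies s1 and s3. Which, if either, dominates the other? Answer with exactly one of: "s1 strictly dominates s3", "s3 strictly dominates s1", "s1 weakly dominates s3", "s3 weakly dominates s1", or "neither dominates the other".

Compare s1 to s3 across each choice by Bob: Opt1: -6=-6, Opt2: -8=-8, Opt3: 3>0.
s1 is at least as good everywhere and strictly better somewhere (tied only at Opt1, Opt2), so s1 weakly but not strictly dominates s3.

s1 weakly dominates s3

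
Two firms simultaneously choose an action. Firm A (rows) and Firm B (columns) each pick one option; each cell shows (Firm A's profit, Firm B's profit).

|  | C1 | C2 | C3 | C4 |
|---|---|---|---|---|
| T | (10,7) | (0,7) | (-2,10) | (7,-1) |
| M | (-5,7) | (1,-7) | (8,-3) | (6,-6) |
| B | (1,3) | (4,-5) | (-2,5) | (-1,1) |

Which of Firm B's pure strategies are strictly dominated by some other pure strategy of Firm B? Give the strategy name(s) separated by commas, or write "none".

Nothing dominates C1: C2 at T (7=7); C3 at M (7>-3); C4 at T (7>-1).
C2 is strictly dominated by C3 (T: 10>7, M: -3>-7, B: 5>-5).
C3: no other strategy beats it everywhere (C1 at T (10>7); C2 at T (10>7); C4 at T (10>-1)).
C4 is strictly dominated by C1 (T: 7>-1, M: 7>-6, B: 3>1).

C2, C4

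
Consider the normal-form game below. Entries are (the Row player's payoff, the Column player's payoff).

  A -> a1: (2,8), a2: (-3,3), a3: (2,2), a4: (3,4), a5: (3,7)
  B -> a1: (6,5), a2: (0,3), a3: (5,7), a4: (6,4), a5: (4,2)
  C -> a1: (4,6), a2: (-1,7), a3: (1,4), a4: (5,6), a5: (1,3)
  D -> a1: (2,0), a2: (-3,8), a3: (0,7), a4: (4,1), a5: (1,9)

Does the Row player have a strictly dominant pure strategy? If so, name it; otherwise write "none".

B

B vs A: a1: 6>2, a2: 0>-3, a3: 5>2, a4: 6>3, a5: 4>3.
B vs C: a1: 6>4, a2: 0>-1, a3: 5>1, a4: 6>5, a5: 4>1.
B vs D: a1: 6>2, a2: 0>-3, a3: 5>0, a4: 6>4, a5: 4>1.
B strictly beats every other strategy against every opponent action, so it is strictly dominant.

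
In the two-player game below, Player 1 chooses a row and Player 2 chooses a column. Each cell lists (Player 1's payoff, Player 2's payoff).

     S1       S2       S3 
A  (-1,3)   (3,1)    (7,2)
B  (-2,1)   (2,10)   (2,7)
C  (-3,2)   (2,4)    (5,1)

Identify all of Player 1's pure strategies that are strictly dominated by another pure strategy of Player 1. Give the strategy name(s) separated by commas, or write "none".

Nothing dominates A: B at S1 (-1>-2); C at S1 (-1>-3).
B is strictly dominated by A (S1: -1>-2, S2: 3>2, S3: 7>2).
A strictly dominates C — S1: -1>-3, S2: 3>2, S3: 7>5.

B, C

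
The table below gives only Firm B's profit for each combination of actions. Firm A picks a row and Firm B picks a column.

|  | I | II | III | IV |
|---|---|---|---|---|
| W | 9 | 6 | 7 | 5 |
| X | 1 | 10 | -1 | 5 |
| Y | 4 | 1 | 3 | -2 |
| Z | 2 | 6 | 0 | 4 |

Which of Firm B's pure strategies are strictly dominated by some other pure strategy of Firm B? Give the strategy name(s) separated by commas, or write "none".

Nothing dominates I: II at W (9>6); III at W (9>7); IV at W (9>5).
Nothing dominates II: I at X (10>1); III at X (10>-1); IV at W (6>5).
I strictly dominates III — W: 9>7, X: 1>-1, Y: 4>3, Z: 2>0.
IV: dominated, since II does at least as well everywhere (W: 6>5, X: 10>5, Y: 1>-2, Z: 6>4).

III, IV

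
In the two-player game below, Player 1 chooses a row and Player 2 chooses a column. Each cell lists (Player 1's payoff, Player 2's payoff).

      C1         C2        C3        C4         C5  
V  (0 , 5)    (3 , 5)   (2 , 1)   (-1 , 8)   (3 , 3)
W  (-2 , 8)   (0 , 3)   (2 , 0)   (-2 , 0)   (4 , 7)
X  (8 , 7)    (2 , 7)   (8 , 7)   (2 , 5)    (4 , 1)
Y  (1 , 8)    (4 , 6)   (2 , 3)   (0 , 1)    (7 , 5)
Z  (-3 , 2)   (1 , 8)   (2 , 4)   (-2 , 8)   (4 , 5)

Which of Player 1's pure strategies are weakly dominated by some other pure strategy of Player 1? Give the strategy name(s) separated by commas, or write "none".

V is weakly dominated by Y (C1: 1>0, C2: 4>3, C3: 2=2, C4: 0>-1, C5: 7>3).
X weakly dominates W — C1: 8>-2, C2: 2>0, C3: 8>2, C4: 2>-2, C5: 4=4.
Nothing dominates X: V at C1 (8>0); W at C1 (8>-2); Y at C1 (8>1); Z at C1 (8>-3).
Y is not dominated — it holds its own against V at C1 (1>0); W at C1 (1>-2); X at C2 (4>2); Z at C1 (1>-3).
Z: dominated, since X does at least as well everywhere (C1: 8>-3, C2: 2>1, C3: 8>2, C4: 2>-2, C5: 4=4).

V, W, Z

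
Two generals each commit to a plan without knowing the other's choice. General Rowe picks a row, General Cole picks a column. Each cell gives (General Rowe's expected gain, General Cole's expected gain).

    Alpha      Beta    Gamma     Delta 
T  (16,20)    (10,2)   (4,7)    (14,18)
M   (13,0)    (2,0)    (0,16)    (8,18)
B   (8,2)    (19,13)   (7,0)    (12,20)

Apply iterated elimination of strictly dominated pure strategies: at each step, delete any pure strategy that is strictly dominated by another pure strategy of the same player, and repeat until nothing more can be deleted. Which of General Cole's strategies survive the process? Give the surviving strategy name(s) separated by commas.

For General Rowe, T strictly dominates M on the remaining columns (Alpha: 16>13, Beta: 10>2, Gamma: 4>0, Delta: 14>8); eliminate M.
General Cole's strategy Beta is strictly dominated by Delta (T: 18>2, B: 20>13) and is removed.
General Cole's strategy Gamma is strictly dominated by Alpha (T: 20>7, B: 2>0) and is removed.
General Rowe's strategy B is strictly dominated by T (Alpha: 16>8, Delta: 14>12) and is removed.
General Cole's strategy Delta is strictly dominated by Alpha (T: 20>18) and is removed.
Among the remaining strategies, none is strictly dominated by another pure strategy of the same player, so the elimination stops.
Surviving strategies — General Rowe: {T}; General Cole: {Alpha}.

Alpha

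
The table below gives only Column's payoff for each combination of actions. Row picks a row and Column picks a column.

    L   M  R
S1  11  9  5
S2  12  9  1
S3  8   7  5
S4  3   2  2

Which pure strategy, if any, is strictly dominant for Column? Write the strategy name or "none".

L vs M: S1: 11>9, S2: 12>9, S3: 8>7, S4: 3>2.
L vs R: S1: 11>5, S2: 12>1, S3: 8>5, S4: 3>2.
L strictly beats every other strategy against every opponent action, so it is strictly dominant.

L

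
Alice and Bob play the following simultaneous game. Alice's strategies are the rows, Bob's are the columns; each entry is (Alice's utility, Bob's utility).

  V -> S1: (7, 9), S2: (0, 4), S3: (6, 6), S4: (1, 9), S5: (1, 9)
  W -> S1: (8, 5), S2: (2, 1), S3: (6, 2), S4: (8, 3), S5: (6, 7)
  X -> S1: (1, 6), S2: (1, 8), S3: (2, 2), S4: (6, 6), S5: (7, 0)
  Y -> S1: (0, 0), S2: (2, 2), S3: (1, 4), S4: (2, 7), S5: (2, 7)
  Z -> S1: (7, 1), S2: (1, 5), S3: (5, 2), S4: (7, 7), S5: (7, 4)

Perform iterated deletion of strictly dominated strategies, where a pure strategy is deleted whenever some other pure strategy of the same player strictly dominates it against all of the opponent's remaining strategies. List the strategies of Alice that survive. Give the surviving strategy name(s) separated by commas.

W, X, Y, Z

Bob's strategy S3 is strictly dominated by S4 (V: 9>6, W: 3>2, X: 6>2, Y: 7>4, Z: 7>2) and is removed.
Row V is eliminated: W beats it against every remaining column (S1: 8>7, S2: 2>0, S4: 8>1, S5: 6>1).
Among the remaining strategies, none is strictly dominated by another pure strategy of the same player, so the elimination stops.
Surviving strategies — Alice: {W, X, Y, Z}; Bob: {S1, S2, S4, S5}.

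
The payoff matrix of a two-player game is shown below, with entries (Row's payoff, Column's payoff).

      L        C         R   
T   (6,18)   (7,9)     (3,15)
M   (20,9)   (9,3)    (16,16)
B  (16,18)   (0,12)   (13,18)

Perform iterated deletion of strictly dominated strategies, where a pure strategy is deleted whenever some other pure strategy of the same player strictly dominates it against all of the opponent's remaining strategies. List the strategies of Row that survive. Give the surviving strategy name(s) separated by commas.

Row's strategy T is strictly dominated by M (L: 20>6, C: 9>7, R: 16>3) and is removed.
Row's strategy B is strictly dominated by M (L: 20>16, C: 9>0, R: 16>13) and is removed.
Column L is eliminated: R beats it against every remaining row (M: 16>9).
For Column, R strictly dominates C on the remaining rows (M: 16>3); eliminate C.
Among the remaining strategies, none is strictly dominated by another pure strategy of the same player, so the elimination stops.
Surviving strategies — Row: {M}; Column: {R}.

M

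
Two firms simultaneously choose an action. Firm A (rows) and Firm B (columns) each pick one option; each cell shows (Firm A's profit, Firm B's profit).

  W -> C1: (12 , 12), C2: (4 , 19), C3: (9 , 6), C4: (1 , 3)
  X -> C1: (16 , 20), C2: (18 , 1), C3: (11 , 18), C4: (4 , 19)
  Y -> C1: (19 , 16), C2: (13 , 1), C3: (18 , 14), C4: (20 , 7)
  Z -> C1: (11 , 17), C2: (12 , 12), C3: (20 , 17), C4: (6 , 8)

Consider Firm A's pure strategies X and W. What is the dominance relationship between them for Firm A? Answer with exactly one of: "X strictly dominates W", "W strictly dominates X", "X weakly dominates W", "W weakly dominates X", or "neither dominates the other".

X's payoffs vs W's, by Firm B's action — C1: 16>12, C2: 18>4, C3: 11>9, C4: 4>1.
X gives a strictly higher payoff against each choice by Firm B, so X strictly dominates W.

X strictly dominates W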